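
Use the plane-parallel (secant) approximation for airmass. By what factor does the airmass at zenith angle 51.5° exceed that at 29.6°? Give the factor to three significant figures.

X(51.5°)/X(29.6°) = sec 51.5° / sec 29.6° = cos 29.6° / cos 51.5° = 0.8695/0.6225 = 1.3967.

1.40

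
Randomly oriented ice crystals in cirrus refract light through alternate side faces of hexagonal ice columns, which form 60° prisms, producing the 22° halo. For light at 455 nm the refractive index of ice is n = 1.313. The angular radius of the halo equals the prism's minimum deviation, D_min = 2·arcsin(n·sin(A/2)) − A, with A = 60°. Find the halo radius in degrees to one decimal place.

n·sin(A/2) = 1.313 × sin 30° = 1.313 × 0.5000 = 0.6565.
D_min = 2·arcsin(0.6565) − 60° = 2 × 41.033° − 60° = 22.067°.

22.1°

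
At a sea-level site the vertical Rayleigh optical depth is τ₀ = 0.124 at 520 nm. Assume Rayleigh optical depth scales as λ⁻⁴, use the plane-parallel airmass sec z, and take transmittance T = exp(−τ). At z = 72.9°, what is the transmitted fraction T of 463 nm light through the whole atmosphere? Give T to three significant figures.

sec 72.9° = 3.4009.
τ = 0.124 × (520/463)⁴ × 3.4009 = 0.124 × 1.5911 × 3.4009 = 0.6710.
T = exp(−0.6710) = 0.5112.

0.511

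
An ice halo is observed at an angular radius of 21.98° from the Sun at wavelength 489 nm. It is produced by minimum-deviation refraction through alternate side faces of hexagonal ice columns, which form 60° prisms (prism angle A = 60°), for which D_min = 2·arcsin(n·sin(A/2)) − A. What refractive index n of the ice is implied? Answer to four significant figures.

Rearranging: n = sin((D_min + A)/2) / sin(A/2).
(D_min + A)/2 = (21.98° + 60°)/2 = 40.990°.
n = sin 40.990° / sin 30° = 0.6559 / 0.5000 = 1.3119.

1.312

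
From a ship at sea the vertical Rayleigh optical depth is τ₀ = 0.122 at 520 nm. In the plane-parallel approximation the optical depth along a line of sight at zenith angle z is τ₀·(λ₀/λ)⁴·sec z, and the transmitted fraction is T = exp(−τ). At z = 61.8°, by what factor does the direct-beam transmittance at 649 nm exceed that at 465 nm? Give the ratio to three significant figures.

1.35

Airmass: sec 61.8° = 2.1162.
τ(649 nm) = 0.122 × (520/649)⁴ × 2.1162 = 0.122 × 0.4121 × 2.1162 = 0.1064.
τ(465 nm) = 0.122 × (520/465)⁴ × 2.1162 = 0.122 × 1.5639 × 2.1162 = 0.4038.
T(649)/T(465) = exp(τ_B − τ_A) = exp(0.2973) = 1.3463.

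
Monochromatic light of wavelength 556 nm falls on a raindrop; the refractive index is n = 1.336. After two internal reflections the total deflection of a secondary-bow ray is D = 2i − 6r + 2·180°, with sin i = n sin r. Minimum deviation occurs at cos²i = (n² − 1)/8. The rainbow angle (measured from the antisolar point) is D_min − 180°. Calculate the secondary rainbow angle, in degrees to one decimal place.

cos²i = (1.78490 − 1)/8 = 0.09811; i = arccos(0.31323) = 71.746°.
sin r = sin 71.746°/1.336 = 0.71084; r = 45.303°.
D_min = 2·71.746° − 6·45.303° + 360° = 231.674°.
Rainbow angle = D_min − 180° = 51.674°.

51.7°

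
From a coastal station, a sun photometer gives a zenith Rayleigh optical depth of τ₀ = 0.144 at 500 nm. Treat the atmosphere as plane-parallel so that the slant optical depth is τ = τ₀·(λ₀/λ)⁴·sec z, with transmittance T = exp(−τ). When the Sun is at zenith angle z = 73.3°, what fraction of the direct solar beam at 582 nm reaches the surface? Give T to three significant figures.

sec 73.3° = 3.4799.
τ = 0.144 × (500/582)⁴ × 3.4799 = 0.144 × 0.5447 × 3.4799 = 0.2730.
T = exp(−0.2730) = 0.7611.

0.761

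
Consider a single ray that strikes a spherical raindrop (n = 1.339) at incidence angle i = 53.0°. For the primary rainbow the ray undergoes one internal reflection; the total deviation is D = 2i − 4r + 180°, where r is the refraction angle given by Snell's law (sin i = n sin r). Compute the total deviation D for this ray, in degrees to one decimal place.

139.5°

sin r = sin 53.0° / 1.339 = 0.7986/1.339 = 0.5964; r = 36.62°.
D = 2·53.0° − 4·36.62° + 180° = 106.00° − 146.46° + 180° = 139.54°.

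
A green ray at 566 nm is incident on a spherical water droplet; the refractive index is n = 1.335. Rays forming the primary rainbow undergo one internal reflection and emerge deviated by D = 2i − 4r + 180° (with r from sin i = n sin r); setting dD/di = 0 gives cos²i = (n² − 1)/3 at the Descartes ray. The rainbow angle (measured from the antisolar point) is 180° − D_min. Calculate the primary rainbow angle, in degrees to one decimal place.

cos²i = (1.78222 − 1)/3 = 0.26074; i = arccos(0.51063) = 59.294°.
sin r = sin 59.294°/1.335 = 0.64405; r = 40.094°.
D_min = 2·59.294° − 4·40.094° + 180° = 138.212°.
Rainbow angle = 180° − D_min = 41.788°.

41.8°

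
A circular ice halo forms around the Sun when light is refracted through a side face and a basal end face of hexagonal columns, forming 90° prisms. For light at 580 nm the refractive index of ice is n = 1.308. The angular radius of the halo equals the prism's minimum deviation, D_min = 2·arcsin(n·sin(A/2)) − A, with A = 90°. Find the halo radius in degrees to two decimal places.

45.31°

n·sin(A/2) = 1.308 × sin 45° = 1.308 × 0.7071 = 0.9249.
D_min = 2·arcsin(0.9249) − 90° = 2 × 67.653° − 90° = 45.305°.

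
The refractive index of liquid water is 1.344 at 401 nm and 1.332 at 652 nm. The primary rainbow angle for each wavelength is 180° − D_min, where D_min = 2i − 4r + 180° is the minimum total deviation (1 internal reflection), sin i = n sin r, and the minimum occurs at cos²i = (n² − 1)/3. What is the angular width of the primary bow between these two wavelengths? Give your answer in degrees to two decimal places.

1.72°

At 401 nm (n = 1.344): cos²i = 0.26878 → i = 58.772°, r = 39.512°, D_min = 139.495°, rainbow angle = 40.505°.
At 652 nm (n = 1.332): cos²i = 0.25807 → i = 59.469°, r = 40.290°, D_min = 137.776°, rainbow angle = 42.224°.
Angular width = |40.505° − 42.224°| = 1.719°.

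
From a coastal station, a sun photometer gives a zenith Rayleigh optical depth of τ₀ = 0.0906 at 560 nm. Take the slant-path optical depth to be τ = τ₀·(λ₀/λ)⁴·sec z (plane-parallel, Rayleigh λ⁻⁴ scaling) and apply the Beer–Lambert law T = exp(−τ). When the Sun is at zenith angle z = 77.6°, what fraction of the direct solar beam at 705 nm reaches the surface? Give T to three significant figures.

sec 77.6° = 4.6569.
τ = 0.0906 × (560/705)⁴ × 4.6569 = 0.0906 × 0.3981 × 4.6569 = 0.1680.
T = exp(−0.1680) = 0.8454.

0.845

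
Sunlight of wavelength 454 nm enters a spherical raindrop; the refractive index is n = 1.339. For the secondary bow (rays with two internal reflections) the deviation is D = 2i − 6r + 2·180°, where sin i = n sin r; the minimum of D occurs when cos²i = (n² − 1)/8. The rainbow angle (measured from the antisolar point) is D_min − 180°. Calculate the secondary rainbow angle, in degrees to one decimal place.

52.5°

cos²i = (1.79292 − 1)/8 = 0.09912; i = arccos(0.31483) = 71.650°.
sin r = sin 71.650°/1.339 = 0.70885; r = 45.141°.
D_min = 2·71.650° − 6·45.141° + 360° = 232.451°.
Rainbow angle = D_min − 180° = 52.451°.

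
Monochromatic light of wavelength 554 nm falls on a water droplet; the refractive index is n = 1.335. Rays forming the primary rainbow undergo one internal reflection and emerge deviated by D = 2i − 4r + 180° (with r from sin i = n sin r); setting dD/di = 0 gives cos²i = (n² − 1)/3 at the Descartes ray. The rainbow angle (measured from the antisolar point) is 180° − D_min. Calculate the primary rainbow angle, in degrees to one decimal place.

cos²i = (1.78222 − 1)/3 = 0.26074; i = arccos(0.51063) = 59.294°.
sin r = sin 59.294°/1.335 = 0.64405; r = 40.094°.
D_min = 2·59.294° − 4·40.094° + 180° = 138.212°.
Rainbow angle = 180° − D_min = 41.788°.

41.8°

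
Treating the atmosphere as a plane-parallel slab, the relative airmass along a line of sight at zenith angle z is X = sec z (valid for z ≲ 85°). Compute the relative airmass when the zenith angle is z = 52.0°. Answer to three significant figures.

X = sec z = 1/cos 52.0° = 1/0.6157 = 1.6243.

1.62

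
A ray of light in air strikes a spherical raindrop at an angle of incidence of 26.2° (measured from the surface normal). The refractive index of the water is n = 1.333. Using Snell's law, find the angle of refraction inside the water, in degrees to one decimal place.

Snell: sin θ_r = sin θ_i / n = sin 26.2° / 1.333 = 0.4415 / 1.333 = 0.3312.
θ_r = arcsin(0.3312) = 19.34°.

19.3°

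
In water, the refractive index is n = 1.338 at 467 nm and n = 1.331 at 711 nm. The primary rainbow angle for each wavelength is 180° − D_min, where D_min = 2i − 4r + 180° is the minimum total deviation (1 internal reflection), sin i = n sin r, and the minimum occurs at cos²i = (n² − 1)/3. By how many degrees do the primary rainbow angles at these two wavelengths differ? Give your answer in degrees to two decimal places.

1.01°

At 467 nm (n = 1.338): cos²i = 0.26341 → i = 59.120°, r = 39.899°, D_min = 138.643°, rainbow angle = 41.357°.
At 711 nm (n = 1.331): cos²i = 0.25719 → i = 59.527°, r = 40.356°, D_min = 137.630°, rainbow angle = 42.370°.
Angular width = |41.357° − 42.370°| = 1.013°.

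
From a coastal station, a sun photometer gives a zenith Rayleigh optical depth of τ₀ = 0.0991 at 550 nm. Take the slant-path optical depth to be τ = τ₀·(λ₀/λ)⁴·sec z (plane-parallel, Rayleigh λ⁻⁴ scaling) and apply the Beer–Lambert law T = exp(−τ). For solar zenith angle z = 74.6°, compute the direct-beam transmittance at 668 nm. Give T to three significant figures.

sec 74.6° = 3.7657.
τ = 0.0991 × (550/668)⁴ × 3.7657 = 0.0991 × 0.4596 × 3.7657 = 0.1715.
T = exp(−0.1715) = 0.8424.

0.842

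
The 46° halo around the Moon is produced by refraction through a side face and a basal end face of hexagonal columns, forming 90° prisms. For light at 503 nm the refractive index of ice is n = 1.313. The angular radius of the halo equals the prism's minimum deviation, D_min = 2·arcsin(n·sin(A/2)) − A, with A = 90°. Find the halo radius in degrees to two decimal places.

n·sin(A/2) = 1.313 × sin 45° = 1.313 × 0.7071 = 0.9284.
D_min = 2·arcsin(0.9284) − 90° = 2 × 68.192° − 90° = 46.383°.

46.38°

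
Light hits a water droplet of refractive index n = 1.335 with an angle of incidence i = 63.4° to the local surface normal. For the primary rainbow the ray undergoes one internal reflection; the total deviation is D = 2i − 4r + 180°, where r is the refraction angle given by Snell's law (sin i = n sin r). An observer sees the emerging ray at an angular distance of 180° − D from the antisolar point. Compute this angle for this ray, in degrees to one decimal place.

41.4°

sin r = sin 63.4° / 1.335 = 0.8942/1.335 = 0.6698; r = 42.05°.
D = 2·63.4° − 4·42.05° + 180° = 126.80° − 168.20° + 180° = 138.60°.
Angle from antisolar point = 180° − D = 41.40°.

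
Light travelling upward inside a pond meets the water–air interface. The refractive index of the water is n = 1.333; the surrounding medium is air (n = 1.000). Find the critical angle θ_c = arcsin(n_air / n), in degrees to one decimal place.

48.6°

sin θ_c = n_air / n = 1.000 / 1.333 = 0.7502.
θ_c = arcsin(0.7502) = 48.61°.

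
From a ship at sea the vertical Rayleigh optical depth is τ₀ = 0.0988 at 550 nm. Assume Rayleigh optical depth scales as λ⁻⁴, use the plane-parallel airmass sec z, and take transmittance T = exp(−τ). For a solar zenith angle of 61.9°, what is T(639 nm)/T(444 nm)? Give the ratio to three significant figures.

1.46

Airmass: sec 61.9° = 2.1231.
τ(639 nm) = 0.0988 × (550/639)⁴ × 2.1231 = 0.0988 × 0.5488 × 2.1231 = 0.1151.
τ(444 nm) = 0.0988 × (550/444)⁴ × 2.1231 = 0.0988 × 2.3546 × 2.1231 = 0.4939.
T(639)/T(444) = exp(τ_B − τ_A) = exp(0.3788) = 1.4605.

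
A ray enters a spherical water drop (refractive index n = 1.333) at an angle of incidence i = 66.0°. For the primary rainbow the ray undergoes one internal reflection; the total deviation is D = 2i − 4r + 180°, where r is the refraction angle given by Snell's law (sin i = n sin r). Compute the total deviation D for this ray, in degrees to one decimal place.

139.0°

sin r = sin 66.0° / 1.333 = 0.9135/1.333 = 0.6853; r = 43.26°.
D = 2·66.0° − 4·43.26° + 180° = 132.00° − 173.05° + 180° = 138.95°.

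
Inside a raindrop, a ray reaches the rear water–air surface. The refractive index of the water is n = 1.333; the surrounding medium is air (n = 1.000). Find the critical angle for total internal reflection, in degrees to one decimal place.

48.6°

sin θ_c = n_air / n = 1.000 / 1.333 = 0.7502.
θ_c = arcsin(0.7502) = 48.61°.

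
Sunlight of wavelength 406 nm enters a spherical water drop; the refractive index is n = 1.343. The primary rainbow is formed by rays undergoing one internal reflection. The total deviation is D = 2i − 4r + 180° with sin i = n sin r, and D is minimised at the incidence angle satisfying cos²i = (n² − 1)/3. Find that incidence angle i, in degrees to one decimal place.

58.8°

cos²i = (1.343² − 1)/3 = (1.80365 − 1)/3 = 0.26788.
cos i = 0.51757, so i = 58.830°.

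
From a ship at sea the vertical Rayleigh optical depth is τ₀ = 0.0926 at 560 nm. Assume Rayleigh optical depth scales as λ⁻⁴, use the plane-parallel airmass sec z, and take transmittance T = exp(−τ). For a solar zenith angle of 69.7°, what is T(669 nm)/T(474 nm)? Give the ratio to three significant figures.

Airmass: sec 69.7° = 2.8824.
τ(669 nm) = 0.0926 × (560/669)⁴ × 2.8824 = 0.0926 × 0.4910 × 2.8824 = 0.1310.
τ(474 nm) = 0.0926 × (560/474)⁴ × 2.8824 = 0.0926 × 1.9482 × 2.8824 = 0.5200.
T(669)/T(474) = exp(τ_B − τ_A) = exp(0.3890) = 1.4754.

1.48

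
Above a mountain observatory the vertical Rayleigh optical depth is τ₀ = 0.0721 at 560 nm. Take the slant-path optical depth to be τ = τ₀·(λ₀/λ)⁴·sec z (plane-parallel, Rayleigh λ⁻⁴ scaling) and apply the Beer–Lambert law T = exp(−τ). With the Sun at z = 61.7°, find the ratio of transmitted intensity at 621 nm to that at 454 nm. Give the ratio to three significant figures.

Airmass: sec 61.7° = 2.1093.
τ(621 nm) = 0.0721 × (560/621)⁴ × 2.1093 = 0.0721 × 0.6613 × 2.1093 = 0.1006.
τ(454 nm) = 0.0721 × (560/454)⁴ × 2.1093 = 0.0721 × 2.3149 × 2.1093 = 0.3521.
T(621)/T(454) = exp(τ_B − τ_A) = exp(0.2515) = 1.2859.

1.29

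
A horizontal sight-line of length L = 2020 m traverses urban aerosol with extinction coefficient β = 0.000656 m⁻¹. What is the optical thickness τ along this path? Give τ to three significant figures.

1.33

τ = β·L = 0.000656 × 2020 = 1.3251.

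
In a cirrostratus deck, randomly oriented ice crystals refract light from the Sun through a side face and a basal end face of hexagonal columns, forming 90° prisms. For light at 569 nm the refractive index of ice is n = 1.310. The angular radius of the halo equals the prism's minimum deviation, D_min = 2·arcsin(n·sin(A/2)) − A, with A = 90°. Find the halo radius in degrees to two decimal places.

n·sin(A/2) = 1.310 × sin 45° = 1.310 × 0.7071 = 0.9263.
D_min = 2·arcsin(0.9263) − 90° = 2 × 67.867° − 90° = 45.733°.

45.73°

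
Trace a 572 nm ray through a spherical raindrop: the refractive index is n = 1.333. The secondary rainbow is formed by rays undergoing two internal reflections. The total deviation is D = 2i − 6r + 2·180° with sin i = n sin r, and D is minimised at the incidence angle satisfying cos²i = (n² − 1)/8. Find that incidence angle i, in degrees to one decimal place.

cos²i = (1.333² − 1)/8 = (1.77689 − 1)/8 = 0.09711.
cos i = 0.31163, so i = 71.843°.

71.8°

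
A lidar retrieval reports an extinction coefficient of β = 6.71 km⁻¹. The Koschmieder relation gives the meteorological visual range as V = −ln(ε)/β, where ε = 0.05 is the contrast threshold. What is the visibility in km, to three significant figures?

0.446 km

V = −ln(0.05) / 6.71 = 2.996 / 6.71 = 0.4465 km.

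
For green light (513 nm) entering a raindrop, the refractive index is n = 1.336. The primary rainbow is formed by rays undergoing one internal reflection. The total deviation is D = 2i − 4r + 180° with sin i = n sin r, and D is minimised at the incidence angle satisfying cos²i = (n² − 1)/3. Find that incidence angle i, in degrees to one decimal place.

cos²i = (1.336² − 1)/3 = (1.78490 − 1)/3 = 0.26163.
cos i = 0.51150, so i = 59.236°.

59.2°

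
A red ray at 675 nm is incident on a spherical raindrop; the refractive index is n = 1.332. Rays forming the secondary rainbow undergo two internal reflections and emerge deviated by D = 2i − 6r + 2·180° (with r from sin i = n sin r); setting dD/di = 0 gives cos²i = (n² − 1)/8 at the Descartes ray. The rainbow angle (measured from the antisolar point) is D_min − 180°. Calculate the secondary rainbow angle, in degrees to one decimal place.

cos²i = (1.77422 − 1)/8 = 0.09678; i = arccos(0.31109) = 71.875°.
sin r = sin 71.875°/1.332 = 0.71350; r = 45.520°.
D_min = 2·71.875° − 6·45.520° + 360° = 230.628°.
Rainbow angle = D_min − 180° = 50.628°.

50.6°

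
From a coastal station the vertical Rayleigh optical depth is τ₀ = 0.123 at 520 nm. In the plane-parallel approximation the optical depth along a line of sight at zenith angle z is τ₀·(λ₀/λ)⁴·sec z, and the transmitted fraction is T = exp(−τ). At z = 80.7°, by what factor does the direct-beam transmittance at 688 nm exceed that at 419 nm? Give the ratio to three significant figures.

Airmass: sec 80.7° = 6.1880.
τ(688 nm) = 0.123 × (520/688)⁴ × 6.1880 = 0.123 × 0.3263 × 6.1880 = 0.2484.
τ(419 nm) = 0.123 × (520/419)⁴ × 6.1880 = 0.123 × 2.3722 × 6.1880 = 1.8056.
T(688)/T(419) = exp(τ_B − τ_A) = exp(1.5572) = 4.7454.

4.75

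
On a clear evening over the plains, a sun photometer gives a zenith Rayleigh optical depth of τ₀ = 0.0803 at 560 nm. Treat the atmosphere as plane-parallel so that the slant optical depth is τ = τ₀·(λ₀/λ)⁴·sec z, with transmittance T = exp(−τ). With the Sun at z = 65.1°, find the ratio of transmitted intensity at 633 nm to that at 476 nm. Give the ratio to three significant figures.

1.28

Airmass: sec 65.1° = 2.3751.
τ(633 nm) = 0.0803 × (560/633)⁴ × 2.3751 = 0.0803 × 0.6125 × 2.3751 = 0.1168.
τ(476 nm) = 0.0803 × (560/476)⁴ × 2.3751 = 0.0803 × 1.9157 × 2.3751 = 0.3654.
T(633)/T(476) = exp(τ_B − τ_A) = exp(0.2485) = 1.2821.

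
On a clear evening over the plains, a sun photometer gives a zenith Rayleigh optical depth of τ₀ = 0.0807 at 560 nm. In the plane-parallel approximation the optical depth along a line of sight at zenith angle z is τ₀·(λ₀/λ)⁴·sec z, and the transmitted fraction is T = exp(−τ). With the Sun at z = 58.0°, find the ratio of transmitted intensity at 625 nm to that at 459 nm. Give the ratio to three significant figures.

Airmass: sec 58.0° = 1.8871.
τ(625 nm) = 0.0807 × (560/625)⁴ × 1.8871 = 0.0807 × 0.6445 × 1.8871 = 0.0982.
τ(459 nm) = 0.0807 × (560/459)⁴ × 1.8871 = 0.0807 × 2.2157 × 1.8871 = 0.3374.
T(625)/T(459) = exp(τ_B − τ_A) = exp(0.2393) = 1.2703.

1.27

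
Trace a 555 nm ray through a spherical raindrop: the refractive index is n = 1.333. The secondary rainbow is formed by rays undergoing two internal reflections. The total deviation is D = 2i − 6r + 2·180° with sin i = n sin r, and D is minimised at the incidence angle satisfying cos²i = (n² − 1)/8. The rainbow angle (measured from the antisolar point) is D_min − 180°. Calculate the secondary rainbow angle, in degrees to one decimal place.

cos²i = (1.77689 − 1)/8 = 0.09711; i = arccos(0.31163) = 71.843°.
sin r = sin 71.843°/1.333 = 0.71283; r = 45.466°.
D_min = 2·71.843° − 6·45.466° + 360° = 230.891°.
Rainbow angle = D_min − 180° = 50.891°.

50.9°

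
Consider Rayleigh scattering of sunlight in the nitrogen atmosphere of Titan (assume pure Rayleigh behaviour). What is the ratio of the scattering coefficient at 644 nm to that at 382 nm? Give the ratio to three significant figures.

0.124

Rayleigh scattering ∝ λ⁻⁴, so the ratio of coefficients is the inverse fourth power of the wavelength ratio.
σ(644)/σ(382) = (382/644)⁴ = (0.5932)⁴ = 0.1238.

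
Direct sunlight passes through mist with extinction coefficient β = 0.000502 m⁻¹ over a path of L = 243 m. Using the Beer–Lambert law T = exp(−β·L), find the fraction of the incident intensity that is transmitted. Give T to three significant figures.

τ = β·L = 0.000502 × 243 = 0.1220.
T = exp(−0.1220) = 0.8852.

0.885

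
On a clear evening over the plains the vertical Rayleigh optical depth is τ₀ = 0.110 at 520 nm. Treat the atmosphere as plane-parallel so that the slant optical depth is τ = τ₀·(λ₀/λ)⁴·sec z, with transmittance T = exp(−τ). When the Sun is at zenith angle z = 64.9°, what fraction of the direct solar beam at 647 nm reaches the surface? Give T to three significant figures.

sec 64.9° = 2.3574.
τ = 0.110 × (520/647)⁴ × 2.3574 = 0.110 × 0.4172 × 2.3574 = 0.1082.
T = exp(−0.1082) = 0.8974.

0.897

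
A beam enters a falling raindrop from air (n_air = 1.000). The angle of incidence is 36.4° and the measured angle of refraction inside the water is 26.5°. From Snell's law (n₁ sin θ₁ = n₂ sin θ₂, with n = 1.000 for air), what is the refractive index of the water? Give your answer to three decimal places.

n = sin θ_i / sin θ_r = sin 36.4° / sin 26.5° = 0.5934 / 0.4462 = 1.3299.

1.330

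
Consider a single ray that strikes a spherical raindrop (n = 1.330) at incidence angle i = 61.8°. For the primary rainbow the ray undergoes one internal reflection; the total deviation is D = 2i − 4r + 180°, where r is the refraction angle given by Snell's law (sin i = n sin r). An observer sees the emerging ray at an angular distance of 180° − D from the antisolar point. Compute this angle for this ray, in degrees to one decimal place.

42.4°

sin r = sin 61.8° / 1.330 = 0.8813/1.330 = 0.6626; r = 41.50°.
D = 2·61.8° − 4·41.50° + 180° = 123.60° − 166.00° + 180° = 137.60°.
Angle from antisolar point = 180° − D = 42.40°.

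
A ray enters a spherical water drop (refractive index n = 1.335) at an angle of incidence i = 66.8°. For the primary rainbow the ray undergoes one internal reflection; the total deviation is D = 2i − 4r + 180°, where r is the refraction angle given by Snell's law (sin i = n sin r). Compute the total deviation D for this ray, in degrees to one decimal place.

sin r = sin 66.8° / 1.335 = 0.9191/1.335 = 0.6885; r = 43.51°.
D = 2·66.8° − 4·43.51° + 180° = 133.60° − 174.04° + 180° = 139.56°.

139.6°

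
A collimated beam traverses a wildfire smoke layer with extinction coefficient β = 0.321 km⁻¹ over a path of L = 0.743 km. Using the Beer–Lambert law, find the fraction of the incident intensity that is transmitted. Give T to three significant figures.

0.788

τ = β·L = 0.321 × 0.743 = 0.2385.
T = exp(−0.2385) = 0.7878.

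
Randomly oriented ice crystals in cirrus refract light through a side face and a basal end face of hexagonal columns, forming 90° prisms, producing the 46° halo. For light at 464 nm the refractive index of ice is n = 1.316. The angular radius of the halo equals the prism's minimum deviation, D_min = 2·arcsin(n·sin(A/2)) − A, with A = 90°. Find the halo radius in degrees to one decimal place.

n·sin(A/2) = 1.316 × sin 45° = 1.316 × 0.7071 = 0.9306.
D_min = 2·arcsin(0.9306) − 90° = 2 × 68.521° − 90° = 47.042°.

47.0°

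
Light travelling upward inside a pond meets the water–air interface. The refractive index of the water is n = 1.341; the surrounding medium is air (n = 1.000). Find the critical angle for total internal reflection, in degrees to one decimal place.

sin θ_c = n_air / n = 1.000 / 1.341 = 0.7457.
θ_c = arcsin(0.7457) = 48.22°.

48.2°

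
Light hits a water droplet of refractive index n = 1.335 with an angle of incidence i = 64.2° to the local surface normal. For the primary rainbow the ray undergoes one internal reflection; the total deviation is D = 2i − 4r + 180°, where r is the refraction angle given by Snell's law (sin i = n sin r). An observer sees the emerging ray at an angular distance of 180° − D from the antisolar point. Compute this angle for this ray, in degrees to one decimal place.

41.2°

sin r = sin 64.2° / 1.335 = 0.9003/1.335 = 0.6744; r = 42.41°.
D = 2·64.2° − 4·42.41° + 180° = 128.40° − 169.63° + 180° = 138.77°.
Angle from antisolar point = 180° − D = 41.23°.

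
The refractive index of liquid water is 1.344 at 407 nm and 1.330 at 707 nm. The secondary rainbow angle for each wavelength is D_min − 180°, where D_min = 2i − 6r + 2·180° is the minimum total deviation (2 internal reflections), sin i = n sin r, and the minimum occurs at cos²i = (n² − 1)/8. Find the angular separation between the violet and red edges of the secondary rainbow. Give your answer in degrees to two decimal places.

3.63°

At 407 nm (n = 1.344): cos²i = 0.10079 → i = 71.490°, r = 44.874°, D_min = 233.733°, rainbow angle = 53.733°.
At 707 nm (n = 1.330): cos²i = 0.09611 → i = 71.940°, r = 45.630°, D_min = 230.101°, rainbow angle = 50.101°.
Angular width = |53.733° − 50.101°| = 3.632°.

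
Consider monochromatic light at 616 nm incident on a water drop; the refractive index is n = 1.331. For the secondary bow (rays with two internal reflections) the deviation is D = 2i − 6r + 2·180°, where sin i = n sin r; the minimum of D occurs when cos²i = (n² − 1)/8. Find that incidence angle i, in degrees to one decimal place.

71.9°

cos²i = (1.331² − 1)/8 = (1.77156 − 1)/8 = 0.09645.
cos i = 0.31056, so i = 71.907°.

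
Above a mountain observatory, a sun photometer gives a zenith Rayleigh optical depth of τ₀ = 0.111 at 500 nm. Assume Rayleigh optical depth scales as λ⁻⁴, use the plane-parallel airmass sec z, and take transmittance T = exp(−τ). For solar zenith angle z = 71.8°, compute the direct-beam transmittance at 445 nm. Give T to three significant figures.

sec 71.8° = 3.2017.
τ = 0.111 × (500/445)⁴ × 3.2017 = 0.111 × 1.5938 × 3.2017 = 0.5664.
T = exp(−0.5664) = 0.5676.

0.568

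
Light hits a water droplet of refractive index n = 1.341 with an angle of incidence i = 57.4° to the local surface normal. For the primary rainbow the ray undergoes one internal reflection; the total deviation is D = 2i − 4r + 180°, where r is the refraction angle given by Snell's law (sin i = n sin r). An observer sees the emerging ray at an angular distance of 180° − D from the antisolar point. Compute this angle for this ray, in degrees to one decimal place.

sin r = sin 57.4° / 1.341 = 0.8425/1.341 = 0.6282; r = 38.92°.
D = 2·57.4° − 4·38.92° + 180° = 114.80° − 155.68° + 180° = 139.12°.
Angle from antisolar point = 180° − D = 40.88°.

40.9°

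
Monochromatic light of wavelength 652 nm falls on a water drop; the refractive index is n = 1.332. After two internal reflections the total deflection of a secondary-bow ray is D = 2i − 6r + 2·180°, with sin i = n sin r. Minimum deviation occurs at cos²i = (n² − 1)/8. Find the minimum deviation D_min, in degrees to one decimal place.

cos²i = (1.77422 − 1)/8 = 0.09678; i = arccos(0.31109) = 71.875°.
sin r = sin 71.875°/1.332 = 0.71350; r = 45.520°.
D_min = 2·71.875° − 6·45.520° + 360° = 230.628°.

230.6°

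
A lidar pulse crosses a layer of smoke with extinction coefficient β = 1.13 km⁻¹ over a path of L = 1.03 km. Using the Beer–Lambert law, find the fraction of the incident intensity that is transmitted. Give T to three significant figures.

τ = β·L = 1.13 × 1.03 = 1.1639.
T = exp(−1.1639) = 0.3123.

0.312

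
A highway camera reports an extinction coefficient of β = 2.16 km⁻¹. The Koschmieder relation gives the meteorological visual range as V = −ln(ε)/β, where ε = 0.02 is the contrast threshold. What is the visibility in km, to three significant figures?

1.81 km

V = −ln(0.02) / 2.16 = 3.912 / 2.16 = 1.8111 km.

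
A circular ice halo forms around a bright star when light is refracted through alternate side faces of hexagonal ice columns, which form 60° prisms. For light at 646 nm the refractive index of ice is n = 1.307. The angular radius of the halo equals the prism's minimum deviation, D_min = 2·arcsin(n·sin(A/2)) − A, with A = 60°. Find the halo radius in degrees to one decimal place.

21.6°

n·sin(A/2) = 1.307 × sin 30° = 1.307 × 0.5000 = 0.6535.
D_min = 2·arcsin(0.6535) − 60° = 2 × 40.806° − 60° = 21.612°.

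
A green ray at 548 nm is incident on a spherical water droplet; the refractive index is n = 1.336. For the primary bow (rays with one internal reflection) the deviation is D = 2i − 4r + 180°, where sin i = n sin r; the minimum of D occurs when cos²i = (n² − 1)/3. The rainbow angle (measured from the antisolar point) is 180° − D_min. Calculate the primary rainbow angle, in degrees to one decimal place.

cos²i = (1.78490 − 1)/3 = 0.26163; i = arccos(0.51150) = 59.236°.
sin r = sin 59.236°/1.336 = 0.64318; r = 40.029°.
D_min = 2·59.236° − 4·40.029° + 180° = 138.356°.
Rainbow angle = 180° − D_min = 41.644°.

41.6°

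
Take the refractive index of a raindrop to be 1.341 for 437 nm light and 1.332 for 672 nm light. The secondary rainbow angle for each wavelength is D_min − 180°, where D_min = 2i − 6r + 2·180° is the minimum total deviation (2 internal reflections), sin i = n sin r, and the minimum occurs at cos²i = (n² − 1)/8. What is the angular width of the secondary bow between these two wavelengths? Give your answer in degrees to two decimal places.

2.34°

At 437 nm (n = 1.341): cos²i = 0.09979 → i = 71.586°, r = 45.034°, D_min = 232.966°, rainbow angle = 52.966°.
At 672 nm (n = 1.332): cos²i = 0.09678 → i = 71.875°, r = 45.520°, D_min = 230.628°, rainbow angle = 50.628°.
Angular width = |52.966° − 50.628°| = 2.337°.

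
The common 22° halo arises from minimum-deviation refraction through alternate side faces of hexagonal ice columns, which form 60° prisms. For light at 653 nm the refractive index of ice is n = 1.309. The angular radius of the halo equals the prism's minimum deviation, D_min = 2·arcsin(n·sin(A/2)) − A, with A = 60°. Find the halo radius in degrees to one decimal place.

21.8°

n·sin(A/2) = 1.309 × sin 30° = 1.309 × 0.5000 = 0.6545.
D_min = 2·arcsin(0.6545) − 60° = 2 × 40.882° − 60° = 21.763°.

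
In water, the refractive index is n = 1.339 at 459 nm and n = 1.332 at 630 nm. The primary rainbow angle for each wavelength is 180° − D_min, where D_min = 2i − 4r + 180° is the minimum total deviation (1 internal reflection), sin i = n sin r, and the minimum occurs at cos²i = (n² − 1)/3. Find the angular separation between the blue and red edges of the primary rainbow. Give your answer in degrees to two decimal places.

1.01°

At 459 nm (n = 1.339): cos²i = 0.26431 → i = 59.062°, r = 39.834°, D_min = 138.786°, rainbow angle = 41.214°.
At 630 nm (n = 1.332): cos²i = 0.25807 → i = 59.469°, r = 40.290°, D_min = 137.776°, rainbow angle = 42.224°.
Angular width = |41.214° − 42.224°| = 1.010°.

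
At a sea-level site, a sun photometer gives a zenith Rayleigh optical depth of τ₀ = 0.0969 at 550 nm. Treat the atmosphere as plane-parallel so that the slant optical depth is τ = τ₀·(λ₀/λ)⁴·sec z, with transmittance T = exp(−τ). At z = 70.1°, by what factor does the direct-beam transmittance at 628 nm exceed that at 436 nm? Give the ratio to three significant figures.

Airmass: sec 70.1° = 2.9379.
τ(628 nm) = 0.0969 × (550/628)⁴ × 2.9379 = 0.0969 × 0.5883 × 2.9379 = 0.1675.
τ(436 nm) = 0.0969 × (550/436)⁴ × 2.9379 = 0.0969 × 2.5322 × 2.9379 = 0.7209.
T(628)/T(436) = exp(τ_B − τ_A) = exp(0.5534) = 1.7392.

1.74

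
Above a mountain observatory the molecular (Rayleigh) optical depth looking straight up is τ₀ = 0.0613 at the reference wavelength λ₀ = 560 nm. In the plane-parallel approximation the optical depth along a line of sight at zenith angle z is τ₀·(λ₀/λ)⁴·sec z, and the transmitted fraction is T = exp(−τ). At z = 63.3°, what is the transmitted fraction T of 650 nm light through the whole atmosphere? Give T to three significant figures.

0.928

sec 63.3° = 2.2256.
τ = 0.0613 × (560/650)⁴ × 2.2256 = 0.0613 × 0.5509 × 2.2256 = 0.0752.
T = exp(−0.0752) = 0.9276.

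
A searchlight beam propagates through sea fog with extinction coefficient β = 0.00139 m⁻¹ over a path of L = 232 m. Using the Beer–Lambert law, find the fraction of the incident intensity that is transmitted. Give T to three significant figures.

0.724

τ = β·L = 0.00139 × 232 = 0.3225.
T = exp(−0.3225) = 0.7244.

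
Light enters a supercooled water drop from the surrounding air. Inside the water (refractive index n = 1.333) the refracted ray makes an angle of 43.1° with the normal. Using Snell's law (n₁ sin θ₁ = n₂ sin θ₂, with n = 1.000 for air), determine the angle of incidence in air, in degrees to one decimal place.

65.6°

Snell: sin θ_i = n · sin θ_r = 1.333 × sin 43.1° = 1.333 × 0.6833 = 0.9108.
θ_i = arcsin(0.9108) = 65.62°.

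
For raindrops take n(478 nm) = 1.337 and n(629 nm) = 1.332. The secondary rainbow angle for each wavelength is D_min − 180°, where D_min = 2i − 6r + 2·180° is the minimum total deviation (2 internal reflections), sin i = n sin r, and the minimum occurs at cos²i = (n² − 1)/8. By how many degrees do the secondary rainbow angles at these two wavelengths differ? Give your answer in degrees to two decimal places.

At 478 nm (n = 1.337): cos²i = 0.09845 → i = 71.714°, r = 45.249°, D_min = 231.934°, rainbow angle = 51.934°.
At 629 nm (n = 1.332): cos²i = 0.09678 → i = 71.875°, r = 45.520°, D_min = 230.628°, rainbow angle = 50.628°.
Angular width = |51.934° − 50.628°| = 1.305°.

1.31°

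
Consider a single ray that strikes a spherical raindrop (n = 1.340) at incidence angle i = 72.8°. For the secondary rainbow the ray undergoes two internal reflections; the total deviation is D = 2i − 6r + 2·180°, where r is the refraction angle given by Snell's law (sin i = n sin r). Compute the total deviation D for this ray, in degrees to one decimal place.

sin r = sin 72.8° / 1.340 = 0.9553/1.340 = 0.7129; r = 45.47°.
D = 2·72.8° − 6·45.47° + 2·180° = 145.60° − 272.83° + 360° = 232.77°.

232.8°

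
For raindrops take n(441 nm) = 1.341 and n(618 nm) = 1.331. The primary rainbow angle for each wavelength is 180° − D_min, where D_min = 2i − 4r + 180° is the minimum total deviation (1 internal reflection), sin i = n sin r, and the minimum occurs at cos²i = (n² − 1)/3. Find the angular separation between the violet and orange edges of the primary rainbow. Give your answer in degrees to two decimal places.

1.44°

At 441 nm (n = 1.341): cos²i = 0.26609 → i = 58.946°, r = 39.705°, D_min = 139.071°, rainbow angle = 40.929°.
At 618 nm (n = 1.331): cos²i = 0.25719 → i = 59.527°, r = 40.356°, D_min = 137.630°, rainbow angle = 42.370°.
Angular width = |40.929° − 42.370°| = 1.441°.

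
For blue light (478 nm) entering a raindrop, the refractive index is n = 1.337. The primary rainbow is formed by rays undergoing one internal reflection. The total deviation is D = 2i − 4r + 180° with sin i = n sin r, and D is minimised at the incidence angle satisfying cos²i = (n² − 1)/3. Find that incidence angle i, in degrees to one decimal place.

59.2°

cos²i = (1.337² − 1)/3 = (1.78757 − 1)/3 = 0.26252.
cos i = 0.51237, so i = 59.178°.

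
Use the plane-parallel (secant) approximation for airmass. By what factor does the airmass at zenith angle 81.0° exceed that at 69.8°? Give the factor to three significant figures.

2.21

X(81.0°)/X(69.8°) = sec 81.0° / sec 69.8° = cos 69.8° / cos 81.0° = 0.3453/0.1564 = 2.2073.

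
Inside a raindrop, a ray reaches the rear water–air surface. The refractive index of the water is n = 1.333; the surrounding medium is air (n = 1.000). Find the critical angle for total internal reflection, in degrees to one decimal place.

48.6°

sin θ_c = n_air / n = 1.000 / 1.333 = 0.7502.
θ_c = arcsin(0.7502) = 48.61°.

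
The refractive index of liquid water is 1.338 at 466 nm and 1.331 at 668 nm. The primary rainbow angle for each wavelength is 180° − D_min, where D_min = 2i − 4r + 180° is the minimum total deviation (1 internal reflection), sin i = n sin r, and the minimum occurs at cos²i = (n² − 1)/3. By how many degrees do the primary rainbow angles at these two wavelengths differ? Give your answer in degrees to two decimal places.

At 466 nm (n = 1.338): cos²i = 0.26341 → i = 59.120°, r = 39.899°, D_min = 138.643°, rainbow angle = 41.357°.
At 668 nm (n = 1.331): cos²i = 0.25719 → i = 59.527°, r = 40.356°, D_min = 137.630°, rainbow angle = 42.370°.
Angular width = |41.357° − 42.370°| = 1.013°.

1.01°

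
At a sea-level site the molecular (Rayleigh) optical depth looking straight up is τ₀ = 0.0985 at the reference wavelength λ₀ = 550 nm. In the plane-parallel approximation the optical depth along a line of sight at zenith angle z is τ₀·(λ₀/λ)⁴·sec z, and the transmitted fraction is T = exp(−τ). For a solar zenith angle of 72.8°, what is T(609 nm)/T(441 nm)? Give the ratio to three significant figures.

1.79

Airmass: sec 72.8° = 3.3817.
τ(609 nm) = 0.0985 × (550/609)⁴ × 3.3817 = 0.0985 × 0.6652 × 3.3817 = 0.2216.
τ(441 nm) = 0.0985 × (550/441)⁴ × 3.3817 = 0.0985 × 2.4193 × 3.3817 = 0.8059.
T(609)/T(441) = exp(τ_B − τ_A) = exp(0.5843) = 1.7937.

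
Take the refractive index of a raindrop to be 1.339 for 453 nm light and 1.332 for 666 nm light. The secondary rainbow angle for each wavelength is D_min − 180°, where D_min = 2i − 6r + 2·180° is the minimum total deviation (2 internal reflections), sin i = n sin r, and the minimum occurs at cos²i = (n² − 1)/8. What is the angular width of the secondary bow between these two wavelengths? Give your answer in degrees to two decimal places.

1.82°

At 453 nm (n = 1.339): cos²i = 0.09912 → i = 71.650°, r = 45.141°, D_min = 232.451°, rainbow angle = 52.451°.
At 666 nm (n = 1.332): cos²i = 0.09678 → i = 71.875°, r = 45.520°, D_min = 230.628°, rainbow angle = 50.628°.
Angular width = |52.451° − 50.628°| = 1.823°.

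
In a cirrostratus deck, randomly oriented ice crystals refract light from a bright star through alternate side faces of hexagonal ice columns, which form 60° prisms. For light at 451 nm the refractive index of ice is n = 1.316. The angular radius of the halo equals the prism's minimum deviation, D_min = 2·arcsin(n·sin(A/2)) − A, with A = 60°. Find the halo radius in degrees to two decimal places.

n·sin(A/2) = 1.316 × sin 30° = 1.316 × 0.5000 = 0.6580.
D_min = 2·arcsin(0.6580) − 60° = 2 × 41.148° − 60° = 22.295°.

22.30°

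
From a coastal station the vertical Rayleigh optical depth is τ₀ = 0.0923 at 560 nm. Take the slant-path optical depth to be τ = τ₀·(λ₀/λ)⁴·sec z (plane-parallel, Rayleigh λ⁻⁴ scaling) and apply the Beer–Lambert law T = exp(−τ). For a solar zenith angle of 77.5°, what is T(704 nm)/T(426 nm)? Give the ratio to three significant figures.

Airmass: sec 77.5° = 4.6202.
τ(704 nm) = 0.0923 × (560/704)⁴ × 4.6202 = 0.0923 × 0.4004 × 4.6202 = 0.1707.
τ(426 nm) = 0.0923 × (560/426)⁴ × 4.6202 = 0.0923 × 2.9862 × 4.6202 = 1.2734.
T(704)/T(426) = exp(τ_B − τ_A) = exp(1.1027) = 3.0123.

3.01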